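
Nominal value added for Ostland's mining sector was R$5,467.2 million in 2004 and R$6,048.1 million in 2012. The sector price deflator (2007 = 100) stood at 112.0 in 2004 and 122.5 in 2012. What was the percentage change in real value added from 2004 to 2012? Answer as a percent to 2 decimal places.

Deflate each year: 2004 → 5467.2/1.120 = 4881.43; 2012 → 6048.1/1.225 = 4937.22.
So real value added changed by 4937.22/4881.43 − 1 = 0.0114, i.e. 1.14%.

1.14%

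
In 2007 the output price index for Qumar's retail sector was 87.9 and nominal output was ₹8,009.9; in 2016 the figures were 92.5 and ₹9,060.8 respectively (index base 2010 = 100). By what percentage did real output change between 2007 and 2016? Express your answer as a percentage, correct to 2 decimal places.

7.49%

Real output 2007 = 8009.9 / 0.879 = 9112.51.
Real output 2016 = 9060.8 / 0.925 = 9795.46.
Real growth = 9795.46 / 9112.51 − 1 = 0.0749.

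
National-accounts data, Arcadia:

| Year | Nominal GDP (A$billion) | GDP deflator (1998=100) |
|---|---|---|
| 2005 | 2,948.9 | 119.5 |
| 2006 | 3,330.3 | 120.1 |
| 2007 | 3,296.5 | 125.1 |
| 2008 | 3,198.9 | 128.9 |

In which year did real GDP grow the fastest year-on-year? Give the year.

2006

2006: real = 3330.3/1.201 = 2772.94; growth vs 2005 (2467.70) = 12.37%.
2007: real = 3296.5/1.251 = 2635.09; growth vs 2006 (2772.94) = -4.97%.
2008: real = 3198.9/1.289 = 2481.69; growth vs 2007 (2635.09) = -5.82%.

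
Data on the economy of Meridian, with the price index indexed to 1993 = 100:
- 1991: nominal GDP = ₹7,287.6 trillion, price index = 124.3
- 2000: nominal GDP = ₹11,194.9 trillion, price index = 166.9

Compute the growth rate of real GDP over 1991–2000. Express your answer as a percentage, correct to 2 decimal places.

14.41%

Deflate each year: 1991 → 7287.6/1.243 = 5862.91; 2000 → 11194.9/1.669 = 6707.55.
So real GDP changed by 6707.55/5862.91 − 1 = 0.1441, i.e. 14.41%.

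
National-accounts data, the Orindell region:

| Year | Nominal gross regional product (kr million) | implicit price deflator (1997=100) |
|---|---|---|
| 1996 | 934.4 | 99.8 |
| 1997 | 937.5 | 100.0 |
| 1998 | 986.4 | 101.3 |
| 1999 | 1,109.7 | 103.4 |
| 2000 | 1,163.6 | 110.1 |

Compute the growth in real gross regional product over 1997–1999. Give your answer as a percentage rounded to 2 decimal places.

Real gross regional product 1997 = 937.5/1.000 = 937.50.
Real gross regional product 1999 = 1109.7/1.034 = 1073.21.
Change = 1073.21/937.50 − 1 = 0.1448.

14.48%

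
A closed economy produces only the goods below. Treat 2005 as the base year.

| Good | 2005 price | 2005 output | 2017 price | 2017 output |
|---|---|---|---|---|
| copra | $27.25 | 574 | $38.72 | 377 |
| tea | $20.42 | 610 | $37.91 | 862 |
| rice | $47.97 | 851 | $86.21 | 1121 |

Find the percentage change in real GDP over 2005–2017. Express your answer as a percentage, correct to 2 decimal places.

Real GDP 2005 = Nominal GDP 2005 = 27.25·574 + 20.42·610 + 47.97·851 = 68920.17.
Real GDP 2017 (at 2005 prices) = 27.25·377 + 20.42·862 + 47.97·1121 = 81649.66.
Real growth = 81649.66/68920.17 − 1 = 0.1847.

18.47%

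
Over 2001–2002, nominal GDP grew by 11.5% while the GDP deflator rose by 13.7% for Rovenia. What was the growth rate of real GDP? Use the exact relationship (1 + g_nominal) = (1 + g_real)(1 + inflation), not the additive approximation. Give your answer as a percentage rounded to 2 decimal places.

-1.93%

(1 + g_nom) = (1 + g_real)(1 + π), so g_real = 1.1150 / 1.1370 − 1 = -0.01935.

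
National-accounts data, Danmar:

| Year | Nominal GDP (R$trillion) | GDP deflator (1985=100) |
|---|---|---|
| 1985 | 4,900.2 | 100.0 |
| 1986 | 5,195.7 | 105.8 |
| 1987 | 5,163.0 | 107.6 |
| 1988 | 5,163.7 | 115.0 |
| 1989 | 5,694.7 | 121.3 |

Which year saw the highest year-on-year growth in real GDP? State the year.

1989

1986: real = 5195.7/1.058 = 4910.87; growth vs 1985 (4900.20) = 0.22%.
1987: real = 5163.0/1.076 = 4798.33; growth vs 1986 (4910.87) = -2.29%.
1988: real = 5163.7/1.150 = 4490.17; growth vs 1987 (4798.33) = -6.42%.
1989: real = 5694.7/1.213 = 4694.72; growth vs 1988 (4490.17) = 4.56%.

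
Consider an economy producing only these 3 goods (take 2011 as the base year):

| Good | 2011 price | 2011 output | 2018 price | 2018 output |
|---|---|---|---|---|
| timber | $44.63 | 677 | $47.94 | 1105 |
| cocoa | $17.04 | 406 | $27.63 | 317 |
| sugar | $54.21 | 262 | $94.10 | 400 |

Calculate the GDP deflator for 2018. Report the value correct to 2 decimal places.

Nominal GDP 2018 = 47.94·1105 + 27.63·317 + 94.10·400 = 99372.41.
Real GDP 2018 (at 2011 prices) = 44.63·1105 + 17.04·317 + 54.21·400 = 76401.83.
Deflator = Nominal/Real × 100 = 99372.41/76401.83 × 100 = 130.065.

130.07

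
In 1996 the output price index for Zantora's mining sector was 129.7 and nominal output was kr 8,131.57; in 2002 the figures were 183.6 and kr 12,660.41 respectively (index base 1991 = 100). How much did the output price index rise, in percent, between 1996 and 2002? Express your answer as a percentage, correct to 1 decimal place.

41.6%

Price-level change = 183.6 / 129.7 − 1 = 0.4156.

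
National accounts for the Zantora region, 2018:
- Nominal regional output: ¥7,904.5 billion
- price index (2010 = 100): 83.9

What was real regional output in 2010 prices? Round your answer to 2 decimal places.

¥9,421.33 billion

Real regional output = Nominal / (price index/100) = 7904.5 / 0.839 = 9421.33.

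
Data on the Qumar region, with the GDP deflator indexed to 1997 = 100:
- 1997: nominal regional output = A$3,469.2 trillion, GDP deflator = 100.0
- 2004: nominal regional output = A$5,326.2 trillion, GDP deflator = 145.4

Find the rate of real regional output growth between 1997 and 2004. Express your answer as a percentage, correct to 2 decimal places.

5.59%

Deflate each year: 1997 → 3469.2/1.000 = 3469.20; 2004 → 5326.2/1.454 = 3663.14.
So real regional output changed by 3663.14/3469.20 − 1 = 0.0559, i.e. 5.59%.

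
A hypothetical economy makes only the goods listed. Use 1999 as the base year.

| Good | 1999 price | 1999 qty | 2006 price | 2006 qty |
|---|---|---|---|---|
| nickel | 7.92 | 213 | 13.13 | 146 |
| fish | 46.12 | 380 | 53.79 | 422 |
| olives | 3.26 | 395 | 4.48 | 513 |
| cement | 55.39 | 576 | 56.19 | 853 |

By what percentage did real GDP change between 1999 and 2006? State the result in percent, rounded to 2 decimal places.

32.70%

Real GDP 1999 = Nominal GDP 1999 = 7.92·213 + 46.12·380 + 3.26·395 + 55.39·576 = 52404.90.
Real GDP 2006 (at 1999 prices) = 7.92·146 + 46.12·422 + 3.26·513 + 55.39·853 = 69539.01.
Real growth = 69539.01/52404.90 − 1 = 0.3270.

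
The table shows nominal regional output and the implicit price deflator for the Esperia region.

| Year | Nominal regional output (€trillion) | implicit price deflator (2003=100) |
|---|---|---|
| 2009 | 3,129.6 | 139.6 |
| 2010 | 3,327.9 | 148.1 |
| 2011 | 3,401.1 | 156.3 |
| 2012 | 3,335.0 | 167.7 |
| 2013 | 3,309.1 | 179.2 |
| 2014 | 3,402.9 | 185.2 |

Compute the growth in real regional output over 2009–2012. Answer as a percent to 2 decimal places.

Real regional output 2009 = 3129.6/1.396 = 2241.83.
Real regional output 2012 = 3335.0/1.677 = 1988.67.
Change = 1988.67/2241.83 − 1 = -0.1129.

-11.29%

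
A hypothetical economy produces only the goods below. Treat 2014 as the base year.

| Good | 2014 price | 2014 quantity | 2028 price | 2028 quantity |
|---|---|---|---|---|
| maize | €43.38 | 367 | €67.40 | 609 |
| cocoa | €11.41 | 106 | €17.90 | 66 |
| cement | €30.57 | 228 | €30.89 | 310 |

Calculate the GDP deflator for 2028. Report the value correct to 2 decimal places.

Nominal GDP 2028 = 67.40·609 + 17.90·66 + 30.89·310 = 51803.90.
Real GDP 2028 (at 2014 prices) = 43.38·609 + 11.41·66 + 30.57·310 = 36648.18.
Deflator = Nominal/Real × 100 = 51803.90/36648.18 × 100 = 141.355.

141.35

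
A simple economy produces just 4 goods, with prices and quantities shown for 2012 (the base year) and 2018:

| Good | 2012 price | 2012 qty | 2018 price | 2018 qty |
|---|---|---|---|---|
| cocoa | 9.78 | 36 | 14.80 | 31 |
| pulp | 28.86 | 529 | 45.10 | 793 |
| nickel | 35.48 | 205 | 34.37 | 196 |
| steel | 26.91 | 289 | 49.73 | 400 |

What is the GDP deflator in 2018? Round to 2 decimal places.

Nominal GDP 2018 = 14.80·31 + 45.10·793 + 34.37·196 + 49.73·400 = 62851.62.
Real GDP 2018 (at 2012 prices) = 9.78·31 + 28.86·793 + 35.48·196 + 26.91·400 = 40907.24.
Deflator = Nominal/Real × 100 = 62851.62/40907.24 × 100 = 153.644.

153.64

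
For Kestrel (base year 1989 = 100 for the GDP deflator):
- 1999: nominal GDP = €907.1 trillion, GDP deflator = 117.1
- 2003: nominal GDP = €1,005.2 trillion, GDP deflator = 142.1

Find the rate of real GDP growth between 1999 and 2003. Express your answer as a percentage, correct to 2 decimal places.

-8.68%

Real GDP 1999 = 907.1 / 1.171 = 774.64.
Real GDP 2003 = 1005.2 / 1.421 = 707.39.
Real growth = 707.39 / 774.64 − 1 = -0.0868.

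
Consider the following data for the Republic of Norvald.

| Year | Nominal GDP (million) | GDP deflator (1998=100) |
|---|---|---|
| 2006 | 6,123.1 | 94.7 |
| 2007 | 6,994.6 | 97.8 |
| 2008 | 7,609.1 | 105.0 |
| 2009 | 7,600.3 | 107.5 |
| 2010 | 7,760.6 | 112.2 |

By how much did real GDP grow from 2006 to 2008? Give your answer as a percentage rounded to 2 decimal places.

Real GDP 2006 = 6123.1/0.947 = 6465.79.
Real GDP 2008 = 7609.1/1.050 = 7246.76.
Change = 7246.76/6465.79 − 1 = 0.1208.

12.08%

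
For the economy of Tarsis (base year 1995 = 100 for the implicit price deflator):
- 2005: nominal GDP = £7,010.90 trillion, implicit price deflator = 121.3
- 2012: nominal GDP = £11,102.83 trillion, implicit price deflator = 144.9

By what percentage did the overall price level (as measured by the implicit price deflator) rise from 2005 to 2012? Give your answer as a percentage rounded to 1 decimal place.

Price-level change = 144.9 / 121.3 − 1 = 0.1946.

19.5%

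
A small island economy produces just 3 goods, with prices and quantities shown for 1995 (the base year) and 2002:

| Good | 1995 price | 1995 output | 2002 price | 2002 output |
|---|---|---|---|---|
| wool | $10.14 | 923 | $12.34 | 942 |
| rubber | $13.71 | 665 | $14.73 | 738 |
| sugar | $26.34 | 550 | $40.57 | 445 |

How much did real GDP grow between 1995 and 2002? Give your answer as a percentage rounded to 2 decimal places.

Real GDP 1995 = Nominal GDP 1995 = 10.14·923 + 13.71·665 + 26.34·550 = 32963.37.
Real GDP 2002 (at 1995 prices) = 10.14·942 + 13.71·738 + 26.34·445 = 31391.16.
Real growth = 31391.16/32963.37 − 1 = -0.0477.

-4.77%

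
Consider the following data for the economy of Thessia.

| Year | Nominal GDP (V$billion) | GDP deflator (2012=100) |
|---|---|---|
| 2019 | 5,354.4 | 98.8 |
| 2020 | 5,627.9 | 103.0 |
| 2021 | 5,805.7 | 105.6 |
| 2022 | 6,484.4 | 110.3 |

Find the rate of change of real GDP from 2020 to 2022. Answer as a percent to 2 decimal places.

7.59%

Real GDP 2020 = 5627.9/1.030 = 5463.98.
Real GDP 2022 = 6484.4/1.103 = 5878.88.
Change = 5878.88/5463.98 − 1 = 0.0759.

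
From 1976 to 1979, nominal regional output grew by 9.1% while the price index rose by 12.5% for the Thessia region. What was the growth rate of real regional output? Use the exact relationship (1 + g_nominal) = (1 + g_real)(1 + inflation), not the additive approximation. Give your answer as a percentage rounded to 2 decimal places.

-3.02%

(1 + g_nom) = (1 + g_real)(1 + π), so g_real = 1.0910 / 1.1250 − 1 = -0.03022.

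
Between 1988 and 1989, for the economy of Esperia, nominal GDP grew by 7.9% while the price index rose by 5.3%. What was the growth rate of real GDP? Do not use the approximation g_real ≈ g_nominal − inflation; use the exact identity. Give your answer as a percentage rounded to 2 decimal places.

2.47%

(1 + g_nom) = (1 + g_real)(1 + π), so g_real = 1.0790 / 1.0530 − 1 = 0.02469.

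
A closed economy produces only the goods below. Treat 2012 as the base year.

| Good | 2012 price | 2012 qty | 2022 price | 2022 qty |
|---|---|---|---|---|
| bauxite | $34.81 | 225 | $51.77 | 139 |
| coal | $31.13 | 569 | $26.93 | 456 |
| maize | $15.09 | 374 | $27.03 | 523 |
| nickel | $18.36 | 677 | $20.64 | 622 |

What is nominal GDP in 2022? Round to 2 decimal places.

Nominal GDP 2022 = Σ (p_2022 × q_2022) = 51.77·139 + 26.93·456 + 27.03·523 + 20.64·622 = 46450.88.

$46450.88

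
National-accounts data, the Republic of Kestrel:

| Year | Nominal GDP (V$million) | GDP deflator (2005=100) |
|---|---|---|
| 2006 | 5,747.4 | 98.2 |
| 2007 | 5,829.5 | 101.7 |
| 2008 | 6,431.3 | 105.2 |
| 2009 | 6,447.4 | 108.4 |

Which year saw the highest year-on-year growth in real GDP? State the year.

2007: real = 5829.5/1.017 = 5732.06; growth vs 2006 (5852.75) = -2.06%.
2008: real = 6431.3/1.052 = 6113.40; growth vs 2007 (5732.06) = 6.65%.
2009: real = 6447.4/1.084 = 5947.79; growth vs 2008 (6113.40) = -2.71%.

2008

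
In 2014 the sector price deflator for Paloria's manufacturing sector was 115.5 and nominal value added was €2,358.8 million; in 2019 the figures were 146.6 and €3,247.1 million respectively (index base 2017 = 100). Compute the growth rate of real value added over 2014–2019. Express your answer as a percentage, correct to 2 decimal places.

Real value added 2014 = 2358.8 / 1.155 = 2042.25.
Real value added 2019 = 3247.1 / 1.466 = 2214.94.
Real growth = 2214.94 / 2042.25 − 1 = 0.0846.

8.46%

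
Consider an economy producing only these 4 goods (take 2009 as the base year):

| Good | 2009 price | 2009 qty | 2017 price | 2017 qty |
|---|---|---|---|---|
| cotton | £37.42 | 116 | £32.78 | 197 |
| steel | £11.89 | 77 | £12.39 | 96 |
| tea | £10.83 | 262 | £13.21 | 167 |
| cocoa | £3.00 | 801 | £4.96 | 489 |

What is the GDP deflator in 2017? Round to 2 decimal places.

104.15

Nominal GDP 2017 = 32.78·197 + 12.39·96 + 13.21·167 + 4.96·489 = 12278.61.
Real GDP 2017 (at 2009 prices) = 37.42·197 + 11.89·96 + 10.83·167 + 3.00·489 = 11788.79.
Deflator = Nominal/Real × 100 = 12278.61/11788.79 × 100 = 104.155.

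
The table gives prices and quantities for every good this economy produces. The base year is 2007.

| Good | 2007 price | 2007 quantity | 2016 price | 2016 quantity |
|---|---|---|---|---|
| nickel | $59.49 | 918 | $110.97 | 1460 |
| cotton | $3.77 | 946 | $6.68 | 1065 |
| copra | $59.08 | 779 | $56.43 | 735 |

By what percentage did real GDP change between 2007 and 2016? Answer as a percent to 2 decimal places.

Real GDP 2007 = Nominal GDP 2007 = 59.49·918 + 3.77·946 + 59.08·779 = 104201.56.
Real GDP 2016 (at 2007 prices) = 59.49·1460 + 3.77·1065 + 59.08·735 = 134294.25.
Real growth = 134294.25/104201.56 − 1 = 0.2888.

28.88%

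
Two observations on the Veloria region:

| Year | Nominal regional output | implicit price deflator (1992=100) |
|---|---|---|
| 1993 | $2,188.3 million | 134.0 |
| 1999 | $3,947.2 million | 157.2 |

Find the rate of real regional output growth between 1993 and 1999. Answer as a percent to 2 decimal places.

53.76%

Deflate each year: 1993 → 2188.3/1.340 = 1633.06; 1999 → 3947.2/1.572 = 2510.94.
So real regional output changed by 2510.94/1633.06 − 1 = 0.5376, i.e. 53.76%.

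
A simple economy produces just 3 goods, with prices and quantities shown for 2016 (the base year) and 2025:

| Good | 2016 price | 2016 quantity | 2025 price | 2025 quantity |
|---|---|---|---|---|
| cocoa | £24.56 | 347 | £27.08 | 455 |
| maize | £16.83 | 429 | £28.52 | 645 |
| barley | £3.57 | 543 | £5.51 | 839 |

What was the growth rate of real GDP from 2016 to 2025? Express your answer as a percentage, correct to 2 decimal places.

41.54%

Real GDP 2016 = Nominal GDP 2016 = 24.56·347 + 16.83·429 + 3.57·543 = 17680.90.
Real GDP 2025 (at 2016 prices) = 24.56·455 + 16.83·645 + 3.57·839 = 25025.38.
Real growth = 25025.38/17680.90 − 1 = 0.4154.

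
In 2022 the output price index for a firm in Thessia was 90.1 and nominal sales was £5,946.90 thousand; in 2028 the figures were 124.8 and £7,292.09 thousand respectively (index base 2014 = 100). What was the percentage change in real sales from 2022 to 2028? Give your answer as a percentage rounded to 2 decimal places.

-11.47%

Real sales 2022 = 5946.90 / 0.901 = 6600.33.
Real sales 2028 = 7292.09 / 1.248 = 5843.02.
Real growth = 5843.02 / 6600.33 − 1 = -0.1147.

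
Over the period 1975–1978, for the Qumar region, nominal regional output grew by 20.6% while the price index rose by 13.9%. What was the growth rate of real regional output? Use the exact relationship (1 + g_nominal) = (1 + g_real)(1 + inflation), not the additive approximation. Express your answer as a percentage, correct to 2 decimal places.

(1 + g_nom) = (1 + g_real)(1 + π), so g_real = 1.2060 / 1.1390 − 1 = 0.05882.

5.88%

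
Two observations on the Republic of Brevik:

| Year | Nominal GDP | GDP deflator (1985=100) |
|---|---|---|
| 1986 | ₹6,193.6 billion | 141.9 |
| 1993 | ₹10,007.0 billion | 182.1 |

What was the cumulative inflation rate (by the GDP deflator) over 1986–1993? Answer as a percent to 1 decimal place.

Price-level change = 182.1 / 141.9 − 1 = 0.2833.

28.3%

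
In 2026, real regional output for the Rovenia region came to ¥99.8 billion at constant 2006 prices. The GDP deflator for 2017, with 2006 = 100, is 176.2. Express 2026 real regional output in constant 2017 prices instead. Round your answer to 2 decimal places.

¥175.85 billion

Real regional output in 2017 prices = Real regional output in 2006 prices × (P_2017/P_2006) = 99.8 × 1.762 = 175.85.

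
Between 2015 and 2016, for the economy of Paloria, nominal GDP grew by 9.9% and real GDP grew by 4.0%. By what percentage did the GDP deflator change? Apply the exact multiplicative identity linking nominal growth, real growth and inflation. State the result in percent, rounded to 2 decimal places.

5.67%

(1 + g_nom) = (1 + g_real)(1 + π), so π = 1.0990 / 1.0400 − 1 = 0.05673.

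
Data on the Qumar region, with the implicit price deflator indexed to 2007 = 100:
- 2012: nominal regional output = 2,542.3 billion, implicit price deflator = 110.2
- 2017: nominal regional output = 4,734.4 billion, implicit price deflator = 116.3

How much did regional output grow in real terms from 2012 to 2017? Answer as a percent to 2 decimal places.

Real regional output 2012 = 2542.3 / 1.102 = 2306.99.
Real regional output 2017 = 4734.4 / 1.163 = 4070.85.
Real growth = 4070.85 / 2306.99 − 1 = 0.7646.

76.46%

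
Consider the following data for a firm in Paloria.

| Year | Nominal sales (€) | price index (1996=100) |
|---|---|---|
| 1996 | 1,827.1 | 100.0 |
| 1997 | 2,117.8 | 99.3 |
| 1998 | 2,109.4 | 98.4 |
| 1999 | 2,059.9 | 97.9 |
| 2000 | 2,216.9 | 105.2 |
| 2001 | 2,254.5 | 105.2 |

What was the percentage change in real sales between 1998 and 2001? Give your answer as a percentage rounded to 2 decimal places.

-0.03%

Real sales 1998 = 2109.4/0.984 = 2143.70.
Real sales 2001 = 2254.5/1.052 = 2143.06.
Change = 2143.06/2143.70 − 1 = -0.0003.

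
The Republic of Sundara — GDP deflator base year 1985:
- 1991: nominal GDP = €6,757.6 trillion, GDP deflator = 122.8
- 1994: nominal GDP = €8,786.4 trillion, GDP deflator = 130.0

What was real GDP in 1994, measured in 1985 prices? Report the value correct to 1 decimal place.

Real GDP = Nominal / (GDP deflator/100) = 8786.4 / 1.300 = 6758.77.

€6,758.8 trillion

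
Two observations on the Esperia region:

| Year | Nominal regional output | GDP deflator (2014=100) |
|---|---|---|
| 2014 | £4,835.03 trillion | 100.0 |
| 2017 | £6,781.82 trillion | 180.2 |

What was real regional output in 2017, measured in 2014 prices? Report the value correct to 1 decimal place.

£3,763.5 trillion

Real regional output = Nominal / (GDP deflator/100) = 6781.82 / 1.802 = 3763.50.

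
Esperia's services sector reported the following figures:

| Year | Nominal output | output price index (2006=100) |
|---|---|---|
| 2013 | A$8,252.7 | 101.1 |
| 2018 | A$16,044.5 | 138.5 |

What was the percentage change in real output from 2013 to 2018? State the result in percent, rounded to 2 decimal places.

Real output 2013 = 8252.7 / 1.011 = 8162.91.
Real output 2018 = 16044.5 / 1.385 = 11584.48.
Real growth = 11584.48 / 8162.91 − 1 = 0.4192.

41.92%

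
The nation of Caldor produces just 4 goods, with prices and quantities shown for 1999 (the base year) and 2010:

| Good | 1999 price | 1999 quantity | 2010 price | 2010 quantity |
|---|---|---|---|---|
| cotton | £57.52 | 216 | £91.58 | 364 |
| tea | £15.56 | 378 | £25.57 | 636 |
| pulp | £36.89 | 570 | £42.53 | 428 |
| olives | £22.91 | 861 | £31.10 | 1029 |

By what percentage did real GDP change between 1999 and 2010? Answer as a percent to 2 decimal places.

Real GDP 1999 = Nominal GDP 1999 = 57.52·216 + 15.56·378 + 36.89·570 + 22.91·861 = 59058.81.
Real GDP 2010 (at 1999 prices) = 57.52·364 + 15.56·636 + 36.89·428 + 22.91·1029 = 70196.75.
Real growth = 70196.75/59058.81 − 1 = 0.1886.

18.86%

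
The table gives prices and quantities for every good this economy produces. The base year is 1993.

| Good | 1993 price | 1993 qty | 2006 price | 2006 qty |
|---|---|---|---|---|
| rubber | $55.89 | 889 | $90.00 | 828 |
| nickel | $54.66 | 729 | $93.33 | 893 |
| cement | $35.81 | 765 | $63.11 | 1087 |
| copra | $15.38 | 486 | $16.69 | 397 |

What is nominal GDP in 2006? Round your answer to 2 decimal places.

Nominal GDP 2006 = Σ (p_2006 × q_2006) = 90.00·828 + 93.33·893 + 63.11·1087 + 16.69·397 = 233090.19.

$233090.19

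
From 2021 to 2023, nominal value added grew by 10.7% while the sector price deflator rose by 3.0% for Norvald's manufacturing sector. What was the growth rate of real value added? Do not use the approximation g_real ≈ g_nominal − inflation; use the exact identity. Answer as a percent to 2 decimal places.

(1 + g_nom) = (1 + g_real)(1 + π), so g_real = 1.1070 / 1.0300 − 1 = 0.07476.

7.48%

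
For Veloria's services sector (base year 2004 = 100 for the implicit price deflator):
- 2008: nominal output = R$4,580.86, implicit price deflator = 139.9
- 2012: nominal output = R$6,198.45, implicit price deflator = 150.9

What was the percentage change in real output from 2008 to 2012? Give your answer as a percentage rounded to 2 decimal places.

Deflate each year: 2008 → 4580.86/1.399 = 3274.38; 2012 → 6198.45/1.509 = 4107.65.
So real output changed by 4107.65/3274.38 − 1 = 0.2545, i.e. 25.45%.

25.45%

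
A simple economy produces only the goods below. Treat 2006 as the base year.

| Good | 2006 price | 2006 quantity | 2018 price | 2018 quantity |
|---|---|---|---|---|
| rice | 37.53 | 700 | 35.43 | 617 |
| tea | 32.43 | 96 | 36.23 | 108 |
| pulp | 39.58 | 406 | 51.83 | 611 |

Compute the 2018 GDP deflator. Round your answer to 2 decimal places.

112.98

Nominal GDP 2018 = 35.43·617 + 36.23·108 + 51.83·611 = 57441.28.
Real GDP 2018 (at 2006 prices) = 37.53·617 + 32.43·108 + 39.58·611 = 50841.83.
Deflator = Nominal/Real × 100 = 57441.28/50841.83 × 100 = 112.980.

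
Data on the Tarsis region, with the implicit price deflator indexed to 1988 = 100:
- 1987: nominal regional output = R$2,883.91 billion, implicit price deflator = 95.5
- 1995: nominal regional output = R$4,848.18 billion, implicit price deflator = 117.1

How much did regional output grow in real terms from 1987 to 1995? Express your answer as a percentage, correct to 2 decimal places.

37.10%

Deflate each year: 1987 → 2883.91/0.955 = 3019.80; 1995 → 4848.18/1.171 = 4140.20.
So real regional output changed by 4140.20/3019.80 − 1 = 0.3710, i.e. 37.10%.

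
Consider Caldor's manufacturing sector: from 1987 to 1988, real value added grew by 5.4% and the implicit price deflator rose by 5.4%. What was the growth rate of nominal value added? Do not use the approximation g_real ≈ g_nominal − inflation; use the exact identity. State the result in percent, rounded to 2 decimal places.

11.09%

(1 + g_nom) = (1 + g_real)(1 + π) = 1.0540 × 1.0540 = 1.11092.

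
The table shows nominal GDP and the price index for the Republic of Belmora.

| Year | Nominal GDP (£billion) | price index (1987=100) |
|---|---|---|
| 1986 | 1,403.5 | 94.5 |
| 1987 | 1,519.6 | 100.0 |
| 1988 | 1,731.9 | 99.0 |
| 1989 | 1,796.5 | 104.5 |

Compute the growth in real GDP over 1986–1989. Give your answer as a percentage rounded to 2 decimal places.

15.75%

Real GDP 1986 = 1403.5/0.945 = 1485.19.
Real GDP 1989 = 1796.5/1.045 = 1719.14.
Change = 1719.14/1485.19 − 1 = 0.1575.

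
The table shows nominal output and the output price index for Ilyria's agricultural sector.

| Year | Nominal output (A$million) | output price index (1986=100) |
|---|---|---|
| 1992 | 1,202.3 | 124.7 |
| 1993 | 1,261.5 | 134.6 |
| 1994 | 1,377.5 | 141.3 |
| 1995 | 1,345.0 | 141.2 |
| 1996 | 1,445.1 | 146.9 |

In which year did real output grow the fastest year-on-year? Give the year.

1994

1993: real = 1261.5/1.346 = 937.22; growth vs 1992 (964.15) = -2.79%.
1994: real = 1377.5/1.413 = 974.88; growth vs 1993 (937.22) = 4.02%.
1995: real = 1345.0/1.412 = 952.55; growth vs 1994 (974.88) = -2.29%.
1996: real = 1445.1/1.469 = 983.73; growth vs 1995 (952.55) = 3.27%.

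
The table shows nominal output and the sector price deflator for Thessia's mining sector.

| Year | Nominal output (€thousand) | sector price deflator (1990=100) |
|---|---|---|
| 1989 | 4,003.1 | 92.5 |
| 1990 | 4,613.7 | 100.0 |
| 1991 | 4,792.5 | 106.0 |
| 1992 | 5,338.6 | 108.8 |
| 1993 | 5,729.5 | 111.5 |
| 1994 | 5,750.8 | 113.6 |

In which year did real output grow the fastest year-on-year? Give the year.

1990: real = 4613.7/1.000 = 4613.70; growth vs 1989 (4327.68) = 6.61%.
1991: real = 4792.5/1.060 = 4521.23; growth vs 1990 (4613.70) = -2.00%.
1992: real = 5338.6/1.088 = 4906.80; growth vs 1991 (4521.23) = 8.53%.
1993: real = 5729.5/1.115 = 5138.57; growth vs 1992 (4906.80) = 4.72%.
1994: real = 5750.8/1.136 = 5062.32; growth vs 1993 (5138.57) = -1.48%.

1992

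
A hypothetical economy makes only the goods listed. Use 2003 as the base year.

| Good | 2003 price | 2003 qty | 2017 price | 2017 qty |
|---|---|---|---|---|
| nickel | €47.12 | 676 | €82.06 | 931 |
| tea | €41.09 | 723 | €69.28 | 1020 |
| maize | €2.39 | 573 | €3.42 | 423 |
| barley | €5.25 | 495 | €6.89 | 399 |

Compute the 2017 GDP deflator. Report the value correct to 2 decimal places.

170.17

Nominal GDP 2017 = 82.06·931 + 69.28·1020 + 3.42·423 + 6.89·399 = 151259.23.
Real GDP 2017 (at 2003 prices) = 47.12·931 + 41.09·1020 + 2.39·423 + 5.25·399 = 88886.24.
Deflator = Nominal/Real × 100 = 151259.23/88886.24 × 100 = 170.172.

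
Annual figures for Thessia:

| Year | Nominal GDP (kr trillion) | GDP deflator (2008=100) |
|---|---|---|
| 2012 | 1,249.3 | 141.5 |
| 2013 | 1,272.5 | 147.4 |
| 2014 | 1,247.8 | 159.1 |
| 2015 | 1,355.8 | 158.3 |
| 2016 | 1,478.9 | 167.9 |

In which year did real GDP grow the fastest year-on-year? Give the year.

2015

2013: real = 1272.5/1.474 = 863.30; growth vs 2012 (882.90) = -2.22%.
2014: real = 1247.8/1.591 = 784.29; growth vs 2013 (863.30) = -9.15%.
2015: real = 1355.8/1.583 = 856.48; growth vs 2014 (784.29) = 9.20%.
2016: real = 1478.9/1.679 = 880.82; growth vs 2015 (856.48) = 2.84%.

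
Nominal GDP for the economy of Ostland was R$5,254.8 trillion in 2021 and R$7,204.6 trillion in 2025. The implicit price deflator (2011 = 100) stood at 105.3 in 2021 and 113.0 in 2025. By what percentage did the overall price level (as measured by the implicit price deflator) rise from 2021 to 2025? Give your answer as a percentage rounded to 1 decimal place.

7.3%

Price-level change = 113.0 / 105.3 − 1 = 0.0731.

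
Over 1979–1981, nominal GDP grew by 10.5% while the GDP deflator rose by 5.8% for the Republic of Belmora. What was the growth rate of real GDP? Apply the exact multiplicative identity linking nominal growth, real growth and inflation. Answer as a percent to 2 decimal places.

(1 + g_nom) = (1 + g_real)(1 + π), so g_real = 1.1050 / 1.0580 − 1 = 0.04442.

4.44%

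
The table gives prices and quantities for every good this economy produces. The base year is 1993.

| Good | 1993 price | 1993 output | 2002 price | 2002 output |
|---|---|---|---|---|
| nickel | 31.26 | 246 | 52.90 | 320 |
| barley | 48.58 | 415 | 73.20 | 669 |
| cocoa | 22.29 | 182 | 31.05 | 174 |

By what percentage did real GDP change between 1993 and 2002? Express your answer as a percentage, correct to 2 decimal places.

45.36%

Real GDP 1993 = Nominal GDP 1993 = 31.26·246 + 48.58·415 + 22.29·182 = 31907.44.
Real GDP 2002 (at 1993 prices) = 31.26·320 + 48.58·669 + 22.29·174 = 46381.68.
Real growth = 46381.68/31907.44 − 1 = 0.4536.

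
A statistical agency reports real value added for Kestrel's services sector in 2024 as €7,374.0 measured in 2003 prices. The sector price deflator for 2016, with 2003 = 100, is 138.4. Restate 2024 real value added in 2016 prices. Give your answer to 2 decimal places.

€10,205.62

Real value added in 2016 prices = Real value added in 2003 prices × (P_2016/P_2003) = 7374.0 × 1.384 = 10205.62.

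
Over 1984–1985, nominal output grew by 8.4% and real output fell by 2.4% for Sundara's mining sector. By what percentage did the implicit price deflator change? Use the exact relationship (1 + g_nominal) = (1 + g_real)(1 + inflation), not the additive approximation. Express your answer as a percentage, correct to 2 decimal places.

11.07%

(1 + g_nom) = (1 + g_real)(1 + π), so π = 1.0840 / 0.9760 − 1 = 0.11066.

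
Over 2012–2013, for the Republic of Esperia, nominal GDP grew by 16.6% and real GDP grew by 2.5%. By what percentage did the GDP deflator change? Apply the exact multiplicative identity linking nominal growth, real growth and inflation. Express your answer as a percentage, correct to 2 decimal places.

13.76%

(1 + g_nom) = (1 + g_real)(1 + π), so π = 1.1660 / 1.0250 − 1 = 0.13756.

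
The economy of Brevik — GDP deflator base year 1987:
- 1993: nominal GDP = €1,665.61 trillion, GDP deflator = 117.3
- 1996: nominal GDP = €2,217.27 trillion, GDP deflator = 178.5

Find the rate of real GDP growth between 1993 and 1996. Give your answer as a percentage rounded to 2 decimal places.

-12.52%

Real GDP 1993 = 1665.61 / 1.173 = 1419.96.
Real GDP 1996 = 2217.27 / 1.785 = 1242.17.
Real growth = 1242.17 / 1419.96 − 1 = -0.1252.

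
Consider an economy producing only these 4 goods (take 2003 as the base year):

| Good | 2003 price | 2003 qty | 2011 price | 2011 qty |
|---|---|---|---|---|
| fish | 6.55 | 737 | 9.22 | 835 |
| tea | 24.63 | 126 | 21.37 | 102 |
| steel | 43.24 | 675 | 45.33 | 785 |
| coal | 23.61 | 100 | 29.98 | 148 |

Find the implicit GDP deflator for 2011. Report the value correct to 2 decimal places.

Nominal GDP 2011 = 9.22·835 + 21.37·102 + 45.33·785 + 29.98·148 = 49899.53.
Real GDP 2011 (at 2003 prices) = 6.55·835 + 24.63·102 + 43.24·785 + 23.61·148 = 45419.19.
Deflator = Nominal/Real × 100 = 49899.53/45419.19 × 100 = 109.864.

109.86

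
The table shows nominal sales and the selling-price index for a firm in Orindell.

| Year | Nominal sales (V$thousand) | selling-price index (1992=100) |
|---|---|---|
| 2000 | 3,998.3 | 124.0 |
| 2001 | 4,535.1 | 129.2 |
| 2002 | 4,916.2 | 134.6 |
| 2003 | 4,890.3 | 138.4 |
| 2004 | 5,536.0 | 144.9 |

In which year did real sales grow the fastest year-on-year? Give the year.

2001

2001: real = 4535.1/1.292 = 3510.14; growth vs 2000 (3224.44) = 8.86%.
2002: real = 4916.2/1.346 = 3652.45; growth vs 2001 (3510.14) = 4.05%.
2003: real = 4890.3/1.384 = 3533.45; growth vs 2002 (3652.45) = -3.26%.
2004: real = 5536.0/1.449 = 3820.57; growth vs 2003 (3533.45) = 8.13%.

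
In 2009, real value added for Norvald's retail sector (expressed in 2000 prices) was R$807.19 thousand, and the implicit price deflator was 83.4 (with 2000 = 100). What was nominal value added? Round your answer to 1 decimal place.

Nominal value added = Real × (implicit price deflator/100) = 807.19 × 0.834 = 673.20.

R$673.2 thousand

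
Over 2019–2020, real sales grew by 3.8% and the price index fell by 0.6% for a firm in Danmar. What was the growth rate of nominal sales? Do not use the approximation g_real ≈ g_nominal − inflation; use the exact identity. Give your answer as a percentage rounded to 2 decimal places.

(1 + g_nom) = (1 + g_real)(1 + π) = 1.0380 × 0.9940 = 1.03177.

3.18%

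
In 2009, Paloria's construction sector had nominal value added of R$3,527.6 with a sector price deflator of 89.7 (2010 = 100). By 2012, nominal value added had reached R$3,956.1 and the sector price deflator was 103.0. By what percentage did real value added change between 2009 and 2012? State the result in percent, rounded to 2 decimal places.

-2.33%

Real value added 2009 = 3527.6 / 0.897 = 3932.66.
Real value added 2012 = 3956.1 / 1.030 = 3840.87.
Real growth = 3840.87 / 3932.66 − 1 = -0.0233.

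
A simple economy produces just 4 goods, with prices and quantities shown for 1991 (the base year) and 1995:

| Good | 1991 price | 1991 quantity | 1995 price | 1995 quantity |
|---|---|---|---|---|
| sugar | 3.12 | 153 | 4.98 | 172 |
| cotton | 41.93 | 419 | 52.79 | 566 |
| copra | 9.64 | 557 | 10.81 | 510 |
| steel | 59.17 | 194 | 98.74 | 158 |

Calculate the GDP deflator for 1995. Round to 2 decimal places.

134.55

Nominal GDP 1995 = 4.98·172 + 52.79·566 + 10.81·510 + 98.74·158 = 51849.72.
Real GDP 1995 (at 1991 prices) = 3.12·172 + 41.93·566 + 9.64·510 + 59.17·158 = 38534.28.
Deflator = Nominal/Real × 100 = 51849.72/38534.28 × 100 = 134.555.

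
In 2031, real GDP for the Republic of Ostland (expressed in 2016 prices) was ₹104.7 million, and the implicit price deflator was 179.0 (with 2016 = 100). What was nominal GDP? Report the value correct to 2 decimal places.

₹187.41 million

Nominal GDP = Real × (implicit price deflator/100) = 104.7 × 1.790 = 187.41.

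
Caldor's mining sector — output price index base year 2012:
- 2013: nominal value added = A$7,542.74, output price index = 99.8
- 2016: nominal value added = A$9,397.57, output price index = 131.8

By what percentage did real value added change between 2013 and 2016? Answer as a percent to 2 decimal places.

Deflate each year: 2013 → 7542.74/0.998 = 7557.86; 2016 → 9397.57/1.318 = 7130.17.
So real value added changed by 7130.17/7557.86 − 1 = -0.0566, i.e. -5.66%.

-5.66%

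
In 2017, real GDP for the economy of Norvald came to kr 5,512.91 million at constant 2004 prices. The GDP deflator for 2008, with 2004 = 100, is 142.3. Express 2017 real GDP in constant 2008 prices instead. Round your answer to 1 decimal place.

Real GDP in 2008 prices = Real GDP in 2004 prices × (P_2008/P_2004) = 5512.91 × 1.423 = 7844.87.

kr 7,844.9 million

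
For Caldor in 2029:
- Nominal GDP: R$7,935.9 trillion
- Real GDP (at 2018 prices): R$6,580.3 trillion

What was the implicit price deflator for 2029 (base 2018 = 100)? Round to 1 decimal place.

120.6

implicit price deflator = (Nominal / Real) × 100 = 7935.9 / 6580.3 × 100 = 120.60.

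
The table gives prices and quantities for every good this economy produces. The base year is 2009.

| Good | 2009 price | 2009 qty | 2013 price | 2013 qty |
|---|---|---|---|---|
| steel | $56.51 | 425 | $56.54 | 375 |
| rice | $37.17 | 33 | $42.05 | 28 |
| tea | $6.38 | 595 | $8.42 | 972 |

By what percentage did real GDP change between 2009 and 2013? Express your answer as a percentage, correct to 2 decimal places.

Real GDP 2009 = Nominal GDP 2009 = 56.51·425 + 37.17·33 + 6.38·595 = 29039.46.
Real GDP 2013 (at 2009 prices) = 56.51·375 + 37.17·28 + 6.38·972 = 28433.37.
Real growth = 28433.37/29039.46 − 1 = -0.0209.

-2.09%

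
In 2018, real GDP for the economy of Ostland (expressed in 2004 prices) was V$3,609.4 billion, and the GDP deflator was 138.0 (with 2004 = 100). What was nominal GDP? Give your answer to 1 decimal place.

Nominal GDP = Real × (GDP deflator/100) = 3609.4 × 1.380 = 4980.97.

V$4,981.0 billion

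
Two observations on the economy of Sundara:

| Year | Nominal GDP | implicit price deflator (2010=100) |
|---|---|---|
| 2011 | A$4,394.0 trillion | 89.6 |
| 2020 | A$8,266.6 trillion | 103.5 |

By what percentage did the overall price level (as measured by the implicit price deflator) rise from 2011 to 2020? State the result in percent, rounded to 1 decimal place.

15.5%

Price-level change = 103.5 / 89.6 − 1 = 0.1551.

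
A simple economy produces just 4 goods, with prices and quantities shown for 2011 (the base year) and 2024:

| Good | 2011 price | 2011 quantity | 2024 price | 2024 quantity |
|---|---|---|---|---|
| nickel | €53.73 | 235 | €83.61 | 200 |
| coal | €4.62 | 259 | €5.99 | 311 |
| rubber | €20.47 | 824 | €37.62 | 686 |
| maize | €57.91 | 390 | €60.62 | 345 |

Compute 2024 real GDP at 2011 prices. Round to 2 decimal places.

Real GDP 2024 = Σ (p_2011 × q_2024) = 53.73·200 + 4.62·311 + 20.47·686 + 57.91·345 = 46204.19.

€46204.19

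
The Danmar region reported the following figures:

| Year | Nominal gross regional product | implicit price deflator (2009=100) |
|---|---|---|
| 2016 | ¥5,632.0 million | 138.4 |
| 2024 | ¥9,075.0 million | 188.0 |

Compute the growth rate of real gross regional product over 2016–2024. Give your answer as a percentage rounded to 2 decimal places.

18.62%

Deflate each year: 2016 → 5632.0/1.384 = 4069.36; 2024 → 9075.0/1.880 = 4827.13.
So real gross regional product changed by 4827.13/4069.36 − 1 = 0.1862, i.e. 18.62%.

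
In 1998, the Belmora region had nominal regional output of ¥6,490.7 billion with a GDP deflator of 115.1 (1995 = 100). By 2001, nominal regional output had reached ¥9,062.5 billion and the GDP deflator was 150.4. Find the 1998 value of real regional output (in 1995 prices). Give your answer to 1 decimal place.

¥5,639.2 billion

Real regional output = Nominal / (GDP deflator/100) = 6490.7 / 1.151 = 5639.18.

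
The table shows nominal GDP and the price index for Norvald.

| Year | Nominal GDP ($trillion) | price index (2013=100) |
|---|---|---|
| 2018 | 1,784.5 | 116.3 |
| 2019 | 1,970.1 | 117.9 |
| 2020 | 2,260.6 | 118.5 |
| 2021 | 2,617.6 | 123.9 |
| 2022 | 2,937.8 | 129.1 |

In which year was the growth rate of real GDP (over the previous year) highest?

2019: real = 1970.1/1.179 = 1670.99; growth vs 2018 (1534.39) = 8.90%.
2020: real = 2260.6/1.185 = 1907.68; growth vs 2019 (1670.99) = 14.16%.
2021: real = 2617.6/1.239 = 2112.67; growth vs 2020 (1907.68) = 10.75%.
2022: real = 2937.8/1.291 = 2275.60; growth vs 2021 (2112.67) = 7.71%.

2020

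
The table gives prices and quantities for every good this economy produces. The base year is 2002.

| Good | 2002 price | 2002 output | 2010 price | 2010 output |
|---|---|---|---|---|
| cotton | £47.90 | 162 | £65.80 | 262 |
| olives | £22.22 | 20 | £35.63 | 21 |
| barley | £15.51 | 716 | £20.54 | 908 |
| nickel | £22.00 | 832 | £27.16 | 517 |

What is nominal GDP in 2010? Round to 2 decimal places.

£50679.87

Nominal GDP 2010 = Σ (p_2010 × q_2010) = 65.80·262 + 35.63·21 + 20.54·908 + 27.16·517 = 50679.87.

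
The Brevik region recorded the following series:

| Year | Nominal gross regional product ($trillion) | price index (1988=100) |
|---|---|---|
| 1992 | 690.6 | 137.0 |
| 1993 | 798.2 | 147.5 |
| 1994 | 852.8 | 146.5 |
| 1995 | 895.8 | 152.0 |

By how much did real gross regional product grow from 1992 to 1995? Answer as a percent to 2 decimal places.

Real gross regional product 1992 = 690.6/1.370 = 504.09.
Real gross regional product 1995 = 895.8/1.520 = 589.34.
Change = 589.34/504.09 − 1 = 0.1691.

16.91%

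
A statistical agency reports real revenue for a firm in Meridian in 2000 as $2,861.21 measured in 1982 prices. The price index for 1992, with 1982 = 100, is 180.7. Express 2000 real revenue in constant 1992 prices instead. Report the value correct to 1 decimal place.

$5,170.2

Real revenue in 1992 prices = Real revenue in 1982 prices × (P_1992/P_1982) = 2861.21 × 1.807 = 5170.21.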